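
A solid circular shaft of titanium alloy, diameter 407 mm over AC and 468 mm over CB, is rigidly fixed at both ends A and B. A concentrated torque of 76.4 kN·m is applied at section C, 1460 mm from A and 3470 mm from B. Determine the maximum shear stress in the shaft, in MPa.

3.33 MPa

Compatibility: T_A·a/J_AC = T_B·b/J_CB with T_A + T_B = T₀.
J_AC = 2.69×10^-3 m⁴, J_CB = 4.71×10^-3 m⁴, so T_A = T₀·(J_AC/a)/((J_AC/a)+(J_CB/b)) = 44020 N·m, T_B = 32380 N·m.
τ in each portion: τ_AC = 3.33×10^6 Pa, τ_CB = 1.61×10^6 Pa; maximum is in AC.
τ_max = T_AC·r/J = 44020·0.203/2.69×10^-3 = 3.325×10^6 Pa.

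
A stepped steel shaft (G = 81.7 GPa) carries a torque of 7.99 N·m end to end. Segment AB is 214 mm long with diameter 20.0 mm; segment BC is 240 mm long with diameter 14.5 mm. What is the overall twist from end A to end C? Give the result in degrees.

J_AB = π(0.0200)⁴/32 = 1.57×10^-8 m⁴; J_BC = π(0.0145)⁴/32 = 4.34×10^-9 m⁴.
θ = (T/G)·Σ L_i/J_i = (7.990/81.7×10⁹)·(0.214/1.57×10^-8 + 0.240/4.34×10^-9) = 6.741×10^-3 rad.

0.386°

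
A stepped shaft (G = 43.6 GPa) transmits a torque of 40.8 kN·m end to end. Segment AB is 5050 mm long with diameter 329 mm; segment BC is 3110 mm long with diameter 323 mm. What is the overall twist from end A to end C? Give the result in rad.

J_AB = π(0.329)⁴/32 = 1.15×10^-3 m⁴; J_BC = π(0.323)⁴/32 = 1.07×10^-3 m⁴.
θ = (T/G)·Σ L_i/J_i = (40800/43.6×10⁹)·(5.05/1.15×10^-3 + 3.11/1.07×10^-3) = 6.832×10^-3 rad.

0.00683 rad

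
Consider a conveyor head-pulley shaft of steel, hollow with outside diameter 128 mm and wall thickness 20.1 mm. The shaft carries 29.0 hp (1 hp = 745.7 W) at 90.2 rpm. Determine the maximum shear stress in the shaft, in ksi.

ω = 2π·90.2/60 = 9.446 rad/s, so T = P/ω = 29.0×745.7 / 9.446 = 2289 N·m.
J = π(d_o⁴ − d_i⁴)/32 = π(0.128⁴ − 0.0878⁴)/32 = 2.052×10^-5 m⁴.
τ_max = T·r/J = 2289 × 0.0640 / 2.052×10^-5 = 7.141×10^6 Pa.

1.04 ksi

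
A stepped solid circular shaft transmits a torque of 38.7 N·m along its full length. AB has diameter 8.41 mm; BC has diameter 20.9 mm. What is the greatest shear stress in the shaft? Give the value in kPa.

Under the same torque, τ_max = 16T/(πd³) is largest where d is smallest — segment AB (d = 8.41 mm).
τ_max = 16·38.70/(π·(0.00841)³) = 3.314×10^8 Pa.

331000 kPa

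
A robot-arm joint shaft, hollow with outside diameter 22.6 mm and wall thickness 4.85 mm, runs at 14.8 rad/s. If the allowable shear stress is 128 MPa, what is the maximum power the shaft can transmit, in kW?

3.84 kW

J = π(d_o⁴ − d_i⁴)/32 = π(0.0226⁴ − 0.0129⁴)/32 = 2.289×10^-8 m⁴.
T_max = τ_allow·J/r = 1.28×10^8 × 2.289×10^-8 / 0.0113 = 259.3 N·m.
ω = 14.8 rad/s, so P_max = T_max·ω = 3838 W.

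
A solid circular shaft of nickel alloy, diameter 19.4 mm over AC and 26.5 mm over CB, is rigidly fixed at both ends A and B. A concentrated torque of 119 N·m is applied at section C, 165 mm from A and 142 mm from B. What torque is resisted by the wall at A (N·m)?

Compatibility: T_A·a/J_AC = T_B·b/J_CB with T_A + T_B = T₀.
J_AC = 1.39×10^-8 m⁴, J_CB = 4.84×10^-8 m⁴, so T_A = T₀·(J_AC/a)/((J_AC/a)+(J_CB/b)) = 23.59 N·m, T_B = 95.41 N·m.

23.6 N·m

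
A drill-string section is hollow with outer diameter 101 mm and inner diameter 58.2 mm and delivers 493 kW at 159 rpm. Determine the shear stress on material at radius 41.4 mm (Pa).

ω = 2π·159/60 = 16.65 rad/s, so T = P/ω = 493×10³ / 16.65 = 29610 N·m.
J = π(d_o⁴ − d_i⁴)/32 = π(0.101⁴ − 0.0582⁴)/32 = 9.090×10^-6 m⁴.
Shear stress varies linearly with radius: τ = T·r/J = 29610 × 0.0414 / 9.090×10^-6 = 1.349×10^8 Pa.

1.35e8 Pa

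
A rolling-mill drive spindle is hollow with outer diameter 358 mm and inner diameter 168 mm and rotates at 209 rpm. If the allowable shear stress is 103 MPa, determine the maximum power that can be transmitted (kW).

J = π(d_o⁴ − d_i⁴)/32 = π(0.358⁴ − 0.168⁴)/32 = 1.534×10^-3 m⁴.
T_max = τ_allow·J/r = 1.03×10^8 × 1.534×10^-3 / 0.179 = 882900 N·m.
ω = 2π·209/60 = 21.89 rad/s, so P_max = T_max·ω = 1.932×10^7 W.

19300 kW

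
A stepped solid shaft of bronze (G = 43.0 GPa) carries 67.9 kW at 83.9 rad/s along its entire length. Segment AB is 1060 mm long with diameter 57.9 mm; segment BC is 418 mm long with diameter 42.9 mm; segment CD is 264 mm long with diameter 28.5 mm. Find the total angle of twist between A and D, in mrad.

ω = 83.9 rad/s, so T = P/ω = 67.9×10³ / 83.90 = 809.3 N·m.
J_AB = π(0.0579)⁴/32 = 1.10×10^-6 m⁴; J_BC = π(0.0429)⁴/32 = 3.33×10^-7 m⁴; J_CD = π(0.0285)⁴/32 = 6.48×10^-8 m⁴.
θ = (T/G)·Σ L_i/J_i = (809.3/43.0×10⁹)·(1.06/1.10×10^-6 + 0.418/3.33×10^-7 + 0.264/6.48×10^-8) = 0.1185 rad.

118 mrad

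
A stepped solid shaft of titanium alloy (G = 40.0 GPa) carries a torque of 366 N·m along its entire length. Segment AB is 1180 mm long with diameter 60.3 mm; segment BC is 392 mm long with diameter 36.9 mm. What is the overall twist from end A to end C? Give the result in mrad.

J_AB = π(0.0603)⁴/32 = 1.30×10^-6 m⁴; J_BC = π(0.0369)⁴/32 = 1.82×10^-7 m⁴.
θ = (T/G)·Σ L_i/J_i = (366.0/40.0×10⁹)·(1.18/1.30×10^-6 + 0.392/1.82×10^-7) = 0.02802 rad.

28.0 mrad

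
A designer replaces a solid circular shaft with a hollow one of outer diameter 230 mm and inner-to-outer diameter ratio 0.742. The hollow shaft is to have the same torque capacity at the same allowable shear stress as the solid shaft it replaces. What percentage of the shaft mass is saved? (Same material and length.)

42.8 %

Equal τ_max and T ⇒ the solid shaft needs d_s³ = d_o³(1−k⁴), so d_s = 230·(1−0.742⁴)^(1/3) = 203.9 mm.
Area ratio A_h/A_s = d_o²(1−k²)/d_s² = (1−k²)/(1−k⁴)^(2/3) = 0.5718.
Mass saving = 1 − 0.5718 = 42.8 %.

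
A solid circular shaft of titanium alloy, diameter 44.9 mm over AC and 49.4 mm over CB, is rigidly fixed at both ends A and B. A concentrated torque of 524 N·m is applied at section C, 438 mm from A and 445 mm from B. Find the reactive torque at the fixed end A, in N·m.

Compatibility: T_A·a/J_AC = T_B·b/J_CB with T_A + T_B = T₀.
J_AC = 3.99×10^-7 m⁴, J_CB = 5.85×10^-7 m⁴, so T_A = T₀·(J_AC/a)/((J_AC/a)+(J_CB/b)) = 214.6 N·m, T_B = 309.4 N·m.

215 N·m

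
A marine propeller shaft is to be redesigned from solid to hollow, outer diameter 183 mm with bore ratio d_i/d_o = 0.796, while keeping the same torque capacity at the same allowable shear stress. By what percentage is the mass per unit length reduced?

Equal τ_max and T ⇒ the solid shaft needs d_s³ = d_o³(1−k⁴), so d_s = 183·(1−0.796⁴)^(1/3) = 154.2 mm.
Area ratio A_h/A_s = d_o²(1−k²)/d_s² = (1−k²)/(1−k⁴)^(2/3) = 0.5159.
Mass saving = 1 − 0.5159 = 48.4 %.

48.4 %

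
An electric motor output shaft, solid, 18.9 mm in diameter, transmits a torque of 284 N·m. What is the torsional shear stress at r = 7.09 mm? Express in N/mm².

161 N/mm²

J = πd⁴/32 = π(0.0189)⁴/32 = 1.253×10^-8 m⁴.
Shear stress varies linearly with radius: τ = T·r/J = 284.0 × 0.00709 / 1.253×10^-8 = 1.607×10^8 Pa.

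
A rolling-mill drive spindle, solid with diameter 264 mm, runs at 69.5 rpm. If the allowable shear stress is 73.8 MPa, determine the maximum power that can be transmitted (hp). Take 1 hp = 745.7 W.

J = πd⁴/32 = π(0.264)⁴/32 = 4.769×10^-4 m⁴.
T_max = τ_allow·J/r = 7.38×10^7 × 4.769×10^-4 / 0.132 = 266600 N·m.
ω = 2π·69.5/60 = 7.278 rad/s, so P_max = T_max·ω = 1.940×10^6 W.

2600 hp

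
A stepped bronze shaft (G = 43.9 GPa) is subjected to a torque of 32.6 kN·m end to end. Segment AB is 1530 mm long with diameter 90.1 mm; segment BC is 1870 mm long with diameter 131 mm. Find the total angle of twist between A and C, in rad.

0.224 rad

J_AB = π(0.0901)⁴/32 = 6.47×10^-6 m⁴; J_BC = π(0.131)⁴/32 = 2.89×10^-5 m⁴.
θ = (T/G)·Σ L_i/J_i = (32600/43.9×10⁹)·(1.53/6.47×10^-6 + 1.87/2.89×10^-5) = 0.2236 rad.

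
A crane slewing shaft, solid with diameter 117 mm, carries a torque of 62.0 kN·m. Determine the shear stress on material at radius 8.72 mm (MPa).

J = πd⁴/32 = π(0.117)⁴/32 = 1.840×10^-5 m⁴.
Shear stress varies linearly with radius: τ = T·r/J = 62000 × 0.00872 / 1.840×10^-5 = 2.939×10^7 Pa.

29.4 MPa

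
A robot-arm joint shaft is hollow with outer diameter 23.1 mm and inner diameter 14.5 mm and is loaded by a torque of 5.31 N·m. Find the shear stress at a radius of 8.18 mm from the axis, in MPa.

J = π(d_o⁴ − d_i⁴)/32 = π(0.0231⁴ − 0.0145⁴)/32 = 2.361×10^-8 m⁴.
Shear stress varies linearly with radius: τ = T·r/J = 5.310 × 0.00818 / 2.361×10^-8 = 1.839×10^6 Pa.

1.84 MPa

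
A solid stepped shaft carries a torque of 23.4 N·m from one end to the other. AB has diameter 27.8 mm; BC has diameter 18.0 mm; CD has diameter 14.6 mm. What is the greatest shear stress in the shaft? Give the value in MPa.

Under the same torque, τ_max = 16T/(πd³) is largest where d is smallest — segment CD (d = 14.6 mm).
τ_max = 16·23.40/(π·(0.0146)³) = 3.829×10^7 Pa.

38.3 MPa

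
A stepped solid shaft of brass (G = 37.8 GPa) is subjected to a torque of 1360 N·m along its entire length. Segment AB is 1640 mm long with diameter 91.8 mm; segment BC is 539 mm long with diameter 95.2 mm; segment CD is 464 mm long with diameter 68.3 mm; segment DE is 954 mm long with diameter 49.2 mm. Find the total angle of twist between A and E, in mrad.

J_AB = π(0.0918)⁴/32 = 6.97×10^-6 m⁴; J_BC = π(0.0952)⁴/32 = 8.06×10^-6 m⁴; J_CD = π(0.0683)⁴/32 = 2.14×10^-6 m⁴; J_DE = π(0.0492)⁴/32 = 5.75×10^-7 m⁴.
θ = (T/G)·Σ L_i/J_i = (1360/37.8×10⁹)·(1.64/6.97×10^-6 + 0.539/8.06×10^-6 + 0.464/2.14×10^-6 + 0.954/5.75×10^-7) = 0.07835 rad.

78.3 mrad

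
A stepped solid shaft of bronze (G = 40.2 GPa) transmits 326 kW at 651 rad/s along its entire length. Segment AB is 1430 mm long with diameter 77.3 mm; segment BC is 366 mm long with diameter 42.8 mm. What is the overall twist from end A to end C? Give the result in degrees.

1.08°

ω = 651 rad/s, so T = P/ω = 326×10³ / 651.0 = 500.8 N·m.
J_AB = π(0.0773)⁴/32 = 3.51×10^-6 m⁴; J_BC = π(0.0428)⁴/32 = 3.29×10^-7 m⁴.
θ = (T/G)·Σ L_i/J_i = (500.8/40.2×10⁹)·(1.43/3.51×10^-6 + 0.366/3.29×10^-7) = 0.01892 rad.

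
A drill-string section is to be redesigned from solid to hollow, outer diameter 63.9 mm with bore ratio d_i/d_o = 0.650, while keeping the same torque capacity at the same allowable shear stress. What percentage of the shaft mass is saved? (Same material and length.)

Equal τ_max and T ⇒ the solid shaft needs d_s³ = d_o³(1−k⁴), so d_s = 63.9·(1−0.650⁴)^(1/3) = 59.85 mm.
Area ratio A_h/A_s = d_o²(1−k²)/d_s² = (1−k²)/(1−k⁴)^(2/3) = 0.6584.
Mass saving = 1 − 0.6584 = 34.2 %.

34.2 %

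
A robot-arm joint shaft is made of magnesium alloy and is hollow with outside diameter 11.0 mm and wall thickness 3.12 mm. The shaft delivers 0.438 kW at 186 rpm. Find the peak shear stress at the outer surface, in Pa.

8.92e7 Pa

ω = 2π·186/60 = 19.48 rad/s, so T = P/ω = 0.438×10³ / 19.48 = 22.49 N·m.
J = π(d_o⁴ − d_i⁴)/32 = π(0.0110⁴ − 0.00476⁴)/32 = 1.387×10^-9 m⁴.
τ_max = T·r/J = 22.49 × 0.00550 / 1.387×10^-9 = 8.917×10^7 Pa.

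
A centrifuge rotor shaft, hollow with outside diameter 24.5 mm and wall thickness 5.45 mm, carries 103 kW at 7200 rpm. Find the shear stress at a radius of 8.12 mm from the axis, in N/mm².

34.6 N/mm²

ω = 2π·7200/60 = 754.0 rad/s, so T = P/ω = 103×10³ / 754.0 = 136.6 N·m.
J = π(d_o⁴ − d_i⁴)/32 = π(0.0245⁴ − 0.0136⁴)/32 = 3.201×10^-8 m⁴.
Shear stress varies linearly with radius: τ = T·r/J = 136.6 × 0.00812 / 3.201×10^-8 = 3.465×10^7 Pa.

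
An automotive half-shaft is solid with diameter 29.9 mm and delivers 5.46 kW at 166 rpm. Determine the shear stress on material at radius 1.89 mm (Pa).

7.57e6 Pa

ω = 2π·166/60 = 17.38 rad/s, so T = P/ω = 5.46×10³ / 17.38 = 314.1 N·m.
J = πd⁴/32 = π(0.0299)⁴/32 = 7.847×10^-8 m⁴.
Shear stress varies linearly with radius: τ = T·r/J = 314.1 × 0.00189 / 7.847×10^-8 = 7.565×10^6 Pa.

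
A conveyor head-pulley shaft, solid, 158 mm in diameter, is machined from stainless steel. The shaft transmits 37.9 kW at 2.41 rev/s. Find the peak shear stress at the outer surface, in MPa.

ω = 2π·2.41 = 15.14 rad/s, so T = P/ω = 37.9×10³ / 15.14 = 2503 N·m.
J = πd⁴/32 = π(0.158)⁴/32 = 6.118×10^-5 m⁴.
τ_max = T·r/J = 2503 × 0.0790 / 6.118×10^-5 = 3.232×10^6 Pa.

3.23 MPa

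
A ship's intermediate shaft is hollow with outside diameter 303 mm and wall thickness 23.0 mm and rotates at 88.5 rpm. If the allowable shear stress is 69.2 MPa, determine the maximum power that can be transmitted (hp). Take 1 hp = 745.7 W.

2270 hp

J = π(d_o⁴ − d_i⁴)/32 = π(0.303⁴ − 0.257⁴)/32 = 3.992×10^-4 m⁴.
T_max = τ_allow·J/r = 6.92×10^7 × 3.992×10^-4 / 0.151 = 182400 N·m.
ω = 2π·88.5/60 = 9.268 rad/s, so P_max = T_max·ω = 1.690×10^6 W.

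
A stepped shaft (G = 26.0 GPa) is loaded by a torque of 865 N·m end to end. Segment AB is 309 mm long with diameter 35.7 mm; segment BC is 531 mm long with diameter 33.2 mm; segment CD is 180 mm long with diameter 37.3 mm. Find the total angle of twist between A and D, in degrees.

J_AB = π(0.0357)⁴/32 = 1.59×10^-7 m⁴; J_BC = π(0.0332)⁴/32 = 1.19×10^-7 m⁴; J_CD = π(0.0373)⁴/32 = 1.90×10^-7 m⁴.
θ = (T/G)·Σ L_i/J_i = (865.0/26.0×10⁹)·(0.309/1.59×10^-7 + 0.531/1.19×10^-7 + 0.180/1.90×10^-7) = 0.2441 rad.

14.0°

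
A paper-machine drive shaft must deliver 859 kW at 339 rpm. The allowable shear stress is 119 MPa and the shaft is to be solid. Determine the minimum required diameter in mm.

ω = 2π·339/60 = 35.50 rad/s, so T = P/ω = 859×10³ / 35.50 = 24200 N·m.
For a solid shaft τ_max = 16T/(πd³), so d = (16T/(π τ_allow))^(1/3) = (16·24200/(π·1.19×10^8))^(1/3) = 0.1012 m.

101 mm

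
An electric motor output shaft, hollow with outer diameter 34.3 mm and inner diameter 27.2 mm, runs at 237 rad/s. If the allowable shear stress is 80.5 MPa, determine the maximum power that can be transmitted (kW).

91.4 kW

J = π(d_o⁴ − d_i⁴)/32 = π(0.0343⁴ − 0.0272⁴)/32 = 8.215×10^-8 m⁴.
T_max = τ_allow·J/r = 8.05×10^7 × 8.215×10^-8 / 0.0171 = 385.6 N·m.
ω = 237 rad/s, so P_max = T_max·ω = 9.139×10^4 W.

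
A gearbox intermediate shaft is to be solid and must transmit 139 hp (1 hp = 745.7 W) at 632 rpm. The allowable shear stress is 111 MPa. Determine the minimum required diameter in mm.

ω = 2π·632/60 = 66.18 rad/s, so T = P/ω = 139×745.7 / 66.18 = 1566 N·m.
For a solid shaft τ_max = 16T/(πd³), so d = (16T/(π τ_allow))^(1/3) = (16·1566/(π·1.11×10^8))^(1/3) = 0.04157 m.

41.6 mm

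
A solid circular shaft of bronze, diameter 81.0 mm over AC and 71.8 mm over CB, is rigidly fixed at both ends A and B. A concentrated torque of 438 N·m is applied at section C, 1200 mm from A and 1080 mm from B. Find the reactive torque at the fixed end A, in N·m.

Compatibility: T_A·a/J_AC = T_B·b/J_CB with T_A + T_B = T₀.
J_AC = 4.23×10^-6 m⁴, J_CB = 2.61×10^-6 m⁴, so T_A = T₀·(J_AC/a)/((J_AC/a)+(J_CB/b)) = 259.8 N·m, T_B = 178.2 N·m.

260 N·m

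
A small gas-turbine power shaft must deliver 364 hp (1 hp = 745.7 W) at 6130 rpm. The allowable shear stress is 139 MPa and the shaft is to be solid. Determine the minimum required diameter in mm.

ω = 2π·6130/60 = 641.9 rad/s, so T = P/ω = 364×745.7 / 641.9 = 422.8 N·m.
For a solid shaft τ_max = 16T/(πd³), so d = (16T/(π τ_allow))^(1/3) = (16·422.8/(π·1.39×10^8))^(1/3) = 0.02493 m.

24.9 mm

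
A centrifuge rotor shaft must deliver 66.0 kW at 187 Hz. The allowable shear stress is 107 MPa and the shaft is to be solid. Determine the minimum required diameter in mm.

ω = 2π·187 = 1175 rad/s, so T = P/ω = 66.0×10³ / 1175 = 56.17 N·m.
For a solid shaft τ_max = 16T/(πd³), so d = (16T/(π τ_allow))^(1/3) = (16·56.17/(π·1.07×10^8))^(1/3) = 0.01388 m.

13.9 mm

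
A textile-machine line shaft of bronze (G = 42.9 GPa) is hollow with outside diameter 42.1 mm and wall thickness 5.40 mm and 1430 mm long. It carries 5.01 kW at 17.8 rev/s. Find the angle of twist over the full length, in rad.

0.00697 rad

ω = 2π·17.8 = 111.8 rad/s, so T = P/ω = 5.01×10³ / 111.8 = 44.80 N·m.
J = π(d_o⁴ − d_i⁴)/32 = π(0.0421⁴ − 0.0313⁴)/32 = 2.142×10^-7 m⁴.
θ = T·L/(G·J) = 44.80 × 1.43 / (42.9×10⁹ × 2.142×10^-7) = 6.972×10^-3 rad.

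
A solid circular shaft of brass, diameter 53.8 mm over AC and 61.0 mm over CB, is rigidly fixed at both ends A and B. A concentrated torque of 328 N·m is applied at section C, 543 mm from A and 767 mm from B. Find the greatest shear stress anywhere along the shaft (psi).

717 psi

Compatibility: T_A·a/J_AC = T_B·b/J_CB with T_A + T_B = T₀.
J_AC = 8.22×10^-7 m⁴, J_CB = 1.36×10^-6 m⁴, so T_A = T₀·(J_AC/a)/((J_AC/a)+(J_CB/b)) = 151.2 N·m, T_B = 176.8 N·m.
τ in each portion: τ_AC = 4.94×10^6 Pa, τ_CB = 3.97×10^6 Pa; maximum is in AC.
τ_max = T_AC·r/J = 151.2·0.0269/8.22×10^-7 = 4.943×10^6 Pa.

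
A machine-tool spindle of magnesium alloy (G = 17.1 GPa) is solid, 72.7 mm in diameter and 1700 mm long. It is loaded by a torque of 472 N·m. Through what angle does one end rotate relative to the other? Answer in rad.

0.0171 rad

J = πd⁴/32 = π(0.0727)⁴/32 = 2.742×10^-6 m⁴.
θ = T·L/(G·J) = 472.0 × 1.70 / (17.1×10⁹ × 2.742×10^-6) = 0.01711 rad.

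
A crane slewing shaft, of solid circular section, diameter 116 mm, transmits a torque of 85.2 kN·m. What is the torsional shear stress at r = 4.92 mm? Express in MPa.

23.6 MPa

J = πd⁴/32 = π(0.116)⁴/32 = 1.778×10^-5 m⁴.
Shear stress varies linearly with radius: τ = T·r/J = 85200 × 0.00492 / 1.778×10^-5 = 2.358×10^7 Pa.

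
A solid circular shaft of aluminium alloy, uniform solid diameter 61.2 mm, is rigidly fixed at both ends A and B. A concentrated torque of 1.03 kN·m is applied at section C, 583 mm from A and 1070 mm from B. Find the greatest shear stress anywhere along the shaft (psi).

With uniform GJ and both ends fixed, compatibility θ_AC = θ_CB gives T_A·a = T_B·b, together with T_A + T_B = T₀.
T_A = T₀·b/(a+b) = 1030·1070/1653 = 666.7 N·m; T_B = 363.3 N·m.
τ in each portion: τ_AC = 1.48×10^7 Pa, τ_CB = 8.07×10^6 Pa; maximum is in AC.
τ_max = T_AC·r/J = 666.7·0.0306/1.38×10^-6 = 1.481×10^7 Pa.

2150 psi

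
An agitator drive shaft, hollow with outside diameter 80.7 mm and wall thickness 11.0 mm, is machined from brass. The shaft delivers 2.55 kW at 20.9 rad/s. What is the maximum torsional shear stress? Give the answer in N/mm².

1.64 N/mm²

ω = 20.9 rad/s, so T = P/ω = 2.55×10³ / 20.90 = 122.0 N·m.
J = π(d_o⁴ − d_i⁴)/32 = π(0.0807⁴ − 0.0587⁴)/32 = 2.998×10^-6 m⁴.
τ_max = T·r/J = 122.0 × 0.0404 / 2.998×10^-6 = 1.642×10^6 Pa.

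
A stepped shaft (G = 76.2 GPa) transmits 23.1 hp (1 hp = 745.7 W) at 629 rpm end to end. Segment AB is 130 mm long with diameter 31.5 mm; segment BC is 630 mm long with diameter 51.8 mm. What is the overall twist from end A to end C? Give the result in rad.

0.00767 rad

ω = 2π·629/60 = 65.87 rad/s, so T = P/ω = 23.1×745.7 / 65.87 = 261.5 N·m.
J_AB = π(0.0315)⁴/32 = 9.67×10^-8 m⁴; J_BC = π(0.0518)⁴/32 = 7.07×10^-7 m⁴.
θ = (T/G)·Σ L_i/J_i = (261.5/76.2×10⁹)·(0.130/9.67×10^-8 + 0.630/7.07×10^-7) = 7.675×10^-3 rad.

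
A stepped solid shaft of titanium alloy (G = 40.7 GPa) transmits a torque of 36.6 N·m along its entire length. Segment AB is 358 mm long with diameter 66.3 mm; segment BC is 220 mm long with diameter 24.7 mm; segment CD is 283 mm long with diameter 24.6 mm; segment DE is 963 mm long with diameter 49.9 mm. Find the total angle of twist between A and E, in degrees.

J_AB = π(0.0663)⁴/32 = 1.90×10^-6 m⁴; J_BC = π(0.0247)⁴/32 = 3.65×10^-8 m⁴; J_CD = π(0.0246)⁴/32 = 3.60×10^-8 m⁴; J_DE = π(0.0499)⁴/32 = 6.09×10^-7 m⁴.
θ = (T/G)·Σ L_i/J_i = (36.60/40.7×10⁹)·(0.358/1.90×10^-6 + 0.220/3.65×10^-8 + 0.283/3.60×10^-8 + 0.963/6.09×10^-7) = 0.01408 rad.

0.807°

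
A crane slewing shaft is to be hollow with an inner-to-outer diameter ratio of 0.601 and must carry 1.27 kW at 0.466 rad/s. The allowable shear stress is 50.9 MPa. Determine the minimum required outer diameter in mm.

67.9 mm

ω = 0.466 rad/s, so T = P/ω = 1.27×10³ / 0.4660 = 2725 N·m.
For a hollow shaft with d_i/d_o = 0.601: τ_max = 16T/(π d_o³ (1−k⁴)), so d_o = [16T/(π τ_allow (1−k⁴))]^(1/3) = [16·2725/(π·5.09×10^7·0.8695)]^(1/3) = 0.06794 m.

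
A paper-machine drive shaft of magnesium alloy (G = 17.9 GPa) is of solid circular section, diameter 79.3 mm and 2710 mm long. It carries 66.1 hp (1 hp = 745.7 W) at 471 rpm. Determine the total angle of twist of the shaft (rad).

ω = 2π·471/60 = 49.32 rad/s, so T = P/ω = 66.1×745.7 / 49.32 = 999.3 N·m.
J = πd⁴/32 = π(0.0793)⁴/32 = 3.882×10^-6 m⁴.
θ = T·L/(G·J) = 999.3 × 2.71 / (17.9×10⁹ × 3.882×10^-6) = 0.03897 rad.

0.0390 rad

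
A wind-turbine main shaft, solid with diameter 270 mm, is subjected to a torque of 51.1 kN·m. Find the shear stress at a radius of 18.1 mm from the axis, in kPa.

J = πd⁴/32 = π(0.270)⁴/32 = 5.217×10^-4 m⁴.
Shear stress varies linearly with radius: τ = T·r/J = 51100 × 0.0181 / 5.217×10^-4 = 1.773×10^6 Pa.

1770 kPa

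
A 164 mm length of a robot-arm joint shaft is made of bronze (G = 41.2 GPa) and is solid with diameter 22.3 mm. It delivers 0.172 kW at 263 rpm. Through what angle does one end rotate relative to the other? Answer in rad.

ω = 2π·263/60 = 27.54 rad/s, so T = P/ω = 0.172×10³ / 27.54 = 6.245 N·m.
J = πd⁴/32 = π(0.0223)⁴/32 = 2.428×10^-8 m⁴.
θ = T·L/(G·J) = 6.245 × 0.164 / (41.2×10⁹ × 2.428×10^-8) = 1.024×10^-3 rad.

0.00102 rad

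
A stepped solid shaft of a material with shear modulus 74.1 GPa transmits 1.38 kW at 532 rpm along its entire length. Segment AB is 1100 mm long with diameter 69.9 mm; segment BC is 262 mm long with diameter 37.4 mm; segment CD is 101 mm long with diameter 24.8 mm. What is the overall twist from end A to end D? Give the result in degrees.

ω = 2π·532/60 = 55.71 rad/s, so T = P/ω = 1.38×10³ / 55.71 = 24.77 N·m.
J_AB = π(0.0699)⁴/32 = 2.34×10^-6 m⁴; J_BC = π(0.0374)⁴/32 = 1.92×10^-7 m⁴; J_CD = π(0.0248)⁴/32 = 3.71×10^-8 m⁴.
θ = (T/G)·Σ L_i/J_i = (24.77/74.1×10⁹)·(1.10/2.34×10^-6 + 0.262/1.92×10^-7 + 0.101/3.71×10^-8) = 1.522×10^-3 rad.

0.0872°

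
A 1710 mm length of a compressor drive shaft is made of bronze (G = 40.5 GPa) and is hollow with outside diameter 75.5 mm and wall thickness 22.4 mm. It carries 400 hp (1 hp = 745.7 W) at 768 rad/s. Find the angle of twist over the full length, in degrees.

0.303°

ω = 768 rad/s, so T = P/ω = 400×745.7 / 768.0 = 388.4 N·m.
J = π(d_o⁴ − d_i⁴)/32 = π(0.0755⁴ − 0.0307⁴)/32 = 3.103×10^-6 m⁴.
θ = T·L/(G·J) = 388.4 × 1.71 / (40.5×10⁹ × 3.103×10^-6) = 5.285×10^-3 rad.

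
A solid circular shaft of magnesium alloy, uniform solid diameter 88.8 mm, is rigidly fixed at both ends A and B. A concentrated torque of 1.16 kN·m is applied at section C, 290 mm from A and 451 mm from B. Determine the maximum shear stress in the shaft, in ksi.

With uniform GJ and both ends fixed, compatibility θ_AC = θ_CB gives T_A·a = T_B·b, together with T_A + T_B = T₀.
T_A = T₀·b/(a+b) = 1160·451/741.0 = 706.0 N·m; T_B = 454.0 N·m.
τ in each portion: τ_AC = 5.14×10^6 Pa, τ_CB = 3.30×10^6 Pa; maximum is in AC.
τ_max = T_AC·r/J = 706.0·0.0444/6.10×10^-6 = 5.135×10^6 Pa.

0.745 ksi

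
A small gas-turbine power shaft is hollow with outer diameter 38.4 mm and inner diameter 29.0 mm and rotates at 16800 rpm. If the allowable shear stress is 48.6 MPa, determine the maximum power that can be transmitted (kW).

J = π(d_o⁴ − d_i⁴)/32 = π(0.0384⁴ − 0.0290⁴)/32 = 1.440×10^-7 m⁴.
T_max = τ_allow·J/r = 4.86×10^7 × 1.440×10^-7 / 0.0192 = 364.6 N·m.
ω = 2π·16800/60 = 1759 rad/s, so P_max = T_max·ω = 6.414×10^5 W.

641 kW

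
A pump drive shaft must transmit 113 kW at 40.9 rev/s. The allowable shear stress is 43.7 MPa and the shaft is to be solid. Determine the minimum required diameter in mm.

37.1 mm

ω = 2π·40.9 = 257.0 rad/s, so T = P/ω = 113×10³ / 257.0 = 439.7 N·m.
For a solid shaft τ_max = 16T/(πd³), so d = (16T/(π τ_allow))^(1/3) = (16·439.7/(π·4.37×10^7))^(1/3) = 0.03714 m.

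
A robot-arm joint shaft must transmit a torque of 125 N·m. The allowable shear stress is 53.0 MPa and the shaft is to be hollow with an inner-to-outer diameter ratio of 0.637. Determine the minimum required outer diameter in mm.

24.3 mm

For a hollow shaft with d_i/d_o = 0.637: τ_max = 16T/(π d_o³ (1−k⁴)), so d_o = [16T/(π τ_allow (1−k⁴))]^(1/3) = [16·125.0/(π·5.30×10^7·0.8354)]^(1/3) = 0.02432 m.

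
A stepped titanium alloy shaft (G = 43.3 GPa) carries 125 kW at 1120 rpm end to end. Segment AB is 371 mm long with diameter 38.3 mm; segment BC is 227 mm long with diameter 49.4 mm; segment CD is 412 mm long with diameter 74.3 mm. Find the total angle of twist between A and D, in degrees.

3.22°

ω = 2π·1120/60 = 117.3 rad/s, so T = P/ω = 125×10³ / 117.3 = 1066 N·m.
J_AB = π(0.0383)⁴/32 = 2.11×10^-7 m⁴; J_BC = π(0.0494)⁴/32 = 5.85×10^-7 m⁴; J_CD = π(0.0743)⁴/32 = 2.99×10^-6 m⁴.
θ = (T/G)·Σ L_i/J_i = (1066/43.3×10⁹)·(0.371/2.11×10^-7 + 0.227/5.85×10^-7 + 0.412/2.99×10^-6) = 0.05617 rad.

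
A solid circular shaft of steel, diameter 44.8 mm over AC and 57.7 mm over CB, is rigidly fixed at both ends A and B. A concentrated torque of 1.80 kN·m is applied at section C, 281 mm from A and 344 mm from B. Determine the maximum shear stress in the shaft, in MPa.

Compatibility: T_A·a/J_AC = T_B·b/J_CB with T_A + T_B = T₀.
J_AC = 3.95×10^-7 m⁴, J_CB = 1.09×10^-6 m⁴, so T_A = T₀·(J_AC/a)/((J_AC/a)+(J_CB/b)) = 554.2 N·m, T_B = 1246 N·m.
τ in each portion: τ_AC = 3.14×10^7 Pa, τ_CB = 3.30×10^7 Pa; maximum is in CB.
τ_max = T_CB·r/J = 1246·0.0289/1.09×10^-6 = 3.303×10^7 Pa.

33.0 MPa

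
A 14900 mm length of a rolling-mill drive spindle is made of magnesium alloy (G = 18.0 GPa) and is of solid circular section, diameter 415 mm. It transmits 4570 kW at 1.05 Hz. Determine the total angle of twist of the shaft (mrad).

197 mrad

ω = 2π·1.05 = 6.597 rad/s, so T = P/ω = 4570×10³ / 6.597 = 692700 N·m.
J = πd⁴/32 = π(0.415)⁴/32 = 2.912×10^-3 m⁴.
θ = T·L/(G·J) = 692700 × 14.9 / (18.0×10⁹ × 2.912×10^-3) = 0.1969 rad.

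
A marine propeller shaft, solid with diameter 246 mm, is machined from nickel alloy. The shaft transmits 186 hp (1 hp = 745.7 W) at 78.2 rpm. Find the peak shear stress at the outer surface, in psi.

ω = 2π·78.2/60 = 8.189 rad/s, so T = P/ω = 186×745.7 / 8.189 = 16940 N·m.
J = πd⁴/32 = π(0.246)⁴/32 = 3.595×10^-4 m⁴.
τ_max = T·r/J = 16940 × 0.123 / 3.595×10^-4 = 5.794×10^6 Pa.

840 psi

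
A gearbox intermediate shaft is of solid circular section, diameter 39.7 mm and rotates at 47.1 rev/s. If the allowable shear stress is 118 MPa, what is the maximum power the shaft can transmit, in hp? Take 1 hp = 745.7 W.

575 hp

J = πd⁴/32 = π(0.0397)⁴/32 = 2.439×10^-7 m⁴.
T_max = τ_allow·J/r = 1.18×10^8 × 2.439×10^-7 / 0.0199 = 1450 N·m.
ω = 2π·47.1 = 295.9 rad/s, so P_max = T_max·ω = 4.290×10^5 W.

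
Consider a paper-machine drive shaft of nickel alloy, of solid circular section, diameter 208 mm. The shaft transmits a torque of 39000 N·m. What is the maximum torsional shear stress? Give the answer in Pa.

2.21e7 Pa

J = πd⁴/32 = π(0.208)⁴/32 = 1.838×10^-4 m⁴.
τ_max = T·r/J = 39000 × 0.104 / 1.838×10^-4 = 2.207×10^7 Pa.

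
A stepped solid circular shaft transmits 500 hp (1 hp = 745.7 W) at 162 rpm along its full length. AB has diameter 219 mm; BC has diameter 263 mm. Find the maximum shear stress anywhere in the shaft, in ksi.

ω = 2π·162/60 = 16.96 rad/s, so T = P/ω = 500×745.7 / 16.96 = 21980 N·m.
Under the same torque, τ_max = 16T/(πd³) is largest where d is smallest — segment AB (d = 219 mm).
τ_max = 16·21980/(π·(0.219)³) = 1.066×10^7 Pa.

1.55 ksi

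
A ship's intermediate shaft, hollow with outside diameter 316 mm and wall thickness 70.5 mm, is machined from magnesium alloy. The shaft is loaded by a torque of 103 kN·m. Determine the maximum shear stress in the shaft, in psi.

2660 psi

J = π(d_o⁴ − d_i⁴)/32 = π(0.316⁴ − 0.175⁴)/32 = 8.868×10^-4 m⁴.
τ_max = T·r/J = 103000 × 0.158 / 8.868×10^-4 = 1.835×10^7 Pa.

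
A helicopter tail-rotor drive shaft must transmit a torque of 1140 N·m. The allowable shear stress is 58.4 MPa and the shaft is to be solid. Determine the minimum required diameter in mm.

For a solid shaft τ_max = 16T/(πd³), so d = (16T/(π τ_allow))^(1/3) = (16·1140/(π·5.84×10^7))^(1/3) = 0.04633 m.

46.3 mm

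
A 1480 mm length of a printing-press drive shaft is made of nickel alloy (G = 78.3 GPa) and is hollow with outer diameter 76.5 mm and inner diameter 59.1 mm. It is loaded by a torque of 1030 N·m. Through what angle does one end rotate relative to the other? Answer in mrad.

8.99 mrad

J = π(d_o⁴ − d_i⁴)/32 = π(0.0765⁴ − 0.0591⁴)/32 = 2.165×10^-6 m⁴.
θ = T·L/(G·J) = 1030 × 1.48 / (78.3×10⁹ × 2.165×10^-6) = 8.994×10^-3 rad.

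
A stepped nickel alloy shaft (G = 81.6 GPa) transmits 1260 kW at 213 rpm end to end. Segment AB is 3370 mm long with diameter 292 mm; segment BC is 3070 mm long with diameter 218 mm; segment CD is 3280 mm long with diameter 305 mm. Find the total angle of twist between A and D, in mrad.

15.5 mrad

ω = 2π·213/60 = 22.31 rad/s, so T = P/ω = 1260×10³ / 22.31 = 56490 N·m.
J_AB = π(0.292)⁴/32 = 7.14×10^-4 m⁴; J_BC = π(0.218)⁴/32 = 2.22×10^-4 m⁴; J_CD = π(0.305)⁴/32 = 8.50×10^-4 m⁴.
θ = (T/G)·Σ L_i/J_i = (56490/81.6×10⁹)·(3.37/7.14×10^-4 + 3.07/2.22×10^-4 + 3.28/8.50×10^-4) = 0.01553 rad.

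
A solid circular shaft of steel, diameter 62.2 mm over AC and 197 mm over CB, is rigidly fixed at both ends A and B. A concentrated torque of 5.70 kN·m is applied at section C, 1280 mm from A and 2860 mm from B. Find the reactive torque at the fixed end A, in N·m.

124 N·m

Compatibility: T_A·a/J_AC = T_B·b/J_CB with T_A + T_B = T₀.
J_AC = 1.47×10^-6 m⁴, J_CB = 1.48×10^-4 m⁴, so T_A = T₀·(J_AC/a)/((J_AC/a)+(J_CB/b)) = 123.8 N·m, T_B = 5576 N·m.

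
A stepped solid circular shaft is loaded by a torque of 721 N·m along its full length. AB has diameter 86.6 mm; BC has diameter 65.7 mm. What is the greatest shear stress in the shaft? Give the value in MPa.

Under the same torque, τ_max = 16T/(πd³) is largest where d is smallest — segment BC (d = 65.7 mm).
τ_max = 16·721.0/(π·(0.0657)³) = 1.295×10^7 Pa.

12.9 MPa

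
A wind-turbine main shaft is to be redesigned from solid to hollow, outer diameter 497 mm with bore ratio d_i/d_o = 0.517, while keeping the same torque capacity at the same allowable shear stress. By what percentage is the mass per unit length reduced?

Equal τ_max and T ⇒ the solid shaft needs d_s³ = d_o³(1−k⁴), so d_s = 497·(1−0.517⁴)^(1/3) = 484.9 mm.
Area ratio A_h/A_s = d_o²(1−k²)/d_s² = (1−k²)/(1−k⁴)^(2/3) = 0.7698.
Mass saving = 1 − 0.7698 = 23.0 %.

23.0 %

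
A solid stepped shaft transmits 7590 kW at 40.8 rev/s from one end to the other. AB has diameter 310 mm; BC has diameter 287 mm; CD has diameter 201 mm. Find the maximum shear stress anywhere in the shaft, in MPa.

18.6 MPa

ω = 2π·40.8 = 256.4 rad/s, so T = P/ω = 7590×10³ / 256.4 = 29610 N·m.
Under the same torque, τ_max = 16T/(πd³) is largest where d is smallest — segment CD (d = 201 mm).
τ_max = 16·29610/(π·(0.201)³) = 1.857×10^7 Pa.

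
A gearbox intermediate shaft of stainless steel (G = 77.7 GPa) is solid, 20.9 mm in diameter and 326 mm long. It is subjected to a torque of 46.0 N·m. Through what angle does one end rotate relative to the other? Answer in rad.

0.0103 rad

J = πd⁴/32 = π(0.0209)⁴/32 = 1.873×10^-8 m⁴.
θ = T·L/(G·J) = 46.00 × 0.326 / (77.7×10⁹ × 1.873×10^-8) = 0.01030 rad.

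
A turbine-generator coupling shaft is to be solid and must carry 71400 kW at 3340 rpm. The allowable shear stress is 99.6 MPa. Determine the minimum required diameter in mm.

219 mm

ω = 2π·3340/60 = 349.8 rad/s, so T = P/ω = 71400×10³ / 349.8 = 204100 N·m.
For a solid shaft τ_max = 16T/(πd³), so d = (16T/(π τ_allow))^(1/3) = (16·204100/(π·9.96×10^7))^(1/3) = 0.2185 m.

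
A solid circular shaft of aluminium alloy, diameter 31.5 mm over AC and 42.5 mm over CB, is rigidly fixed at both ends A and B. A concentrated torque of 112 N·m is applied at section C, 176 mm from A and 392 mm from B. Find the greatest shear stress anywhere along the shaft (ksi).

Compatibility: T_A·a/J_AC = T_B·b/J_CB with T_A + T_B = T₀.
J_AC = 9.67×10^-8 m⁴, J_CB = 3.20×10^-7 m⁴, so T_A = T₀·(J_AC/a)/((J_AC/a)+(J_CB/b)) = 45.02 N·m, T_B = 66.98 N·m.
τ in each portion: τ_AC = 7.34×10^6 Pa, τ_CB = 4.44×10^6 Pa; maximum is in AC.
τ_max = T_AC·r/J = 45.02·0.0158/9.67×10^-8 = 7.336×10^6 Pa.

1.06 ksi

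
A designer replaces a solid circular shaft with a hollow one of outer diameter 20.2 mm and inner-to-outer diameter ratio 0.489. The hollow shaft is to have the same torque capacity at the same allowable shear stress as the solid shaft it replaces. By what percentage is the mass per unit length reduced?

20.9 %

Equal τ_max and T ⇒ the solid shaft needs d_s³ = d_o³(1−k⁴), so d_s = 20.2·(1−0.489⁴)^(1/3) = 19.81 mm.
Area ratio A_h/A_s = d_o²(1−k²)/d_s² = (1−k²)/(1−k⁴)^(2/3) = 0.7913.
Mass saving = 1 − 0.7913 = 20.9 %.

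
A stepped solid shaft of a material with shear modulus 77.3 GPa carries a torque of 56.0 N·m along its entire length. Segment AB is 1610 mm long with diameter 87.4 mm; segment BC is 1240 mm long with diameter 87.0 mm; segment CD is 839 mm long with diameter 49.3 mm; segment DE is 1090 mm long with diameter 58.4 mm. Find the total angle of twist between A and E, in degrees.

J_AB = π(0.0874)⁴/32 = 5.73×10^-6 m⁴; J_BC = π(0.0870)⁴/32 = 5.62×10^-6 m⁴; J_CD = π(0.0493)⁴/32 = 5.80×10^-7 m⁴; J_DE = π(0.0584)⁴/32 = 1.14×10^-6 m⁴.
θ = (T/G)·Σ L_i/J_i = (56.00/77.3×10⁹)·(1.61/5.73×10^-6 + 1.24/5.62×10^-6 + 0.839/5.80×10^-7 + 1.09/1.14×10^-6) = 2.103×10^-3 rad.

0.120°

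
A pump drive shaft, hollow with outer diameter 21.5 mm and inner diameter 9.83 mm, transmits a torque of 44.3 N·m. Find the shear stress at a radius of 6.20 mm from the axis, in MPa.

13.7 MPa

J = π(d_o⁴ − d_i⁴)/32 = π(0.0215⁴ − 0.00983⁴)/32 = 2.006×10^-8 m⁴.
Shear stress varies linearly with radius: τ = T·r/J = 44.30 × 0.00620 / 2.006×10^-8 = 1.369×10^7 Pa.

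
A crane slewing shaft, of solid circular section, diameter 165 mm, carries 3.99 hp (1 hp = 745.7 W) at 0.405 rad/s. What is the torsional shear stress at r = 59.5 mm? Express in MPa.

6.01 MPa

ω = 0.405 rad/s, so T = P/ω = 3.99×745.7 / 0.4050 = 7347 N·m.
J = πd⁴/32 = π(0.165)⁴/32 = 7.277×10^-5 m⁴.
Shear stress varies linearly with radius: τ = T·r/J = 7347 × 0.0595 / 7.277×10^-5 = 6.007×10^6 Pa.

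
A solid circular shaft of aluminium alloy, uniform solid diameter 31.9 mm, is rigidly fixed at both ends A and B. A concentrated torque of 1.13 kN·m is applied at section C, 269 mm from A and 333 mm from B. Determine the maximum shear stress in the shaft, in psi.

With uniform GJ and both ends fixed, compatibility θ_AC = θ_CB gives T_A·a = T_B·b, together with T_A + T_B = T₀.
T_A = T₀·b/(a+b) = 1130·333/602.0 = 625.1 N·m; T_B = 504.9 N·m.
τ in each portion: τ_AC = 9.81×10^7 Pa, τ_CB = 7.92×10^7 Pa; maximum is in AC.
τ_max = T_AC·r/J = 625.1·0.0159/1.02×10^-7 = 9.807×10^7 Pa.

14200 psi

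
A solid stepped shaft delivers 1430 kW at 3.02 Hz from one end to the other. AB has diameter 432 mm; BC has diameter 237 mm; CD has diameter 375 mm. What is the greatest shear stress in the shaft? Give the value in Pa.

ω = 2π·3.02 = 18.98 rad/s, so T = P/ω = 1430×10³ / 18.98 = 75360 N·m.
Under the same torque, τ_max = 16T/(πd³) is largest where d is smallest — segment BC (d = 237 mm).
τ_max = 16·75360/(π·(0.237)³) = 2.883×10^7 Pa.

2.88e7 Pa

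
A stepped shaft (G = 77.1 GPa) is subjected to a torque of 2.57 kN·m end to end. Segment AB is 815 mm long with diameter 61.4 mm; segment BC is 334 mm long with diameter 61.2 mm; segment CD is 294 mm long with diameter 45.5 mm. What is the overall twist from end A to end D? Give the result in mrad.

50.8 mrad

J_AB = π(0.0614)⁴/32 = 1.40×10^-6 m⁴; J_BC = π(0.0612)⁴/32 = 1.38×10^-6 m⁴; J_CD = π(0.0455)⁴/32 = 4.21×10^-7 m⁴.
θ = (T/G)·Σ L_i/J_i = (2570/77.1×10⁹)·(0.815/1.40×10^-6 + 0.334/1.38×10^-6 + 0.294/4.21×10^-7) = 0.05084 rad.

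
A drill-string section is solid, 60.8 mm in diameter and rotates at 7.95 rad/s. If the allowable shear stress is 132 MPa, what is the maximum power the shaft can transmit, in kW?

J = πd⁴/32 = π(0.0608)⁴/32 = 1.342×10^-6 m⁴.
T_max = τ_allow·J/r = 1.32×10^8 × 1.342×10^-6 / 0.0304 = 5825 N·m.
ω = 7.95 rad/s, so P_max = T_max·ω = 4.631×10^4 W.

46.3 kW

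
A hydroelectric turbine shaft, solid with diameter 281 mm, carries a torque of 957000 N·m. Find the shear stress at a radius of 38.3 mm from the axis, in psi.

J = πd⁴/32 = π(0.281)⁴/32 = 6.121×10^-4 m⁴.
Shear stress varies linearly with radius: τ = T·r/J = 957000 × 0.0383 / 6.121×10^-4 = 5.988×10^7 Pa.

8680 psi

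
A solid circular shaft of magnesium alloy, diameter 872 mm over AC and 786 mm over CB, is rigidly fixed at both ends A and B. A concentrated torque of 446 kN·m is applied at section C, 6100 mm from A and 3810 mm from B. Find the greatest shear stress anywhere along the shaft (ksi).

Compatibility: T_A·a/J_AC = T_B·b/J_CB with T_A + T_B = T₀.
J_AC = 0.0568 m⁴, J_CB = 0.0375 m⁴, so T_A = T₀·(J_AC/a)/((J_AC/a)+(J_CB/b)) = 216800 N·m, T_B = 229200 N·m.
τ in each portion: τ_AC = 1.67×10^6 Pa, τ_CB = 2.40×10^6 Pa; maximum is in CB.
τ_max = T_CB·r/J = 229200·0.393/0.0375 = 2.404×10^6 Pa.

0.349 ksi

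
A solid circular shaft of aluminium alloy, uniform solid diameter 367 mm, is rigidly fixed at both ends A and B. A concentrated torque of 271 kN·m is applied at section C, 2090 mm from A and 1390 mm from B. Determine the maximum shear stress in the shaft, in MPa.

16.8 MPa

With uniform GJ and both ends fixed, compatibility θ_AC = θ_CB gives T_A·a = T_B·b, together with T_A + T_B = T₀.
T_A = T₀·b/(a+b) = 271000·1390/3480 = 108200 N·m; T_B = 162800 N·m.
τ in each portion: τ_AC = 1.12×10^7 Pa, τ_CB = 1.68×10^7 Pa; maximum is in CB.
τ_max = T_CB·r/J = 162800·0.183/1.78×10^-3 = 1.677×10^7 Pa.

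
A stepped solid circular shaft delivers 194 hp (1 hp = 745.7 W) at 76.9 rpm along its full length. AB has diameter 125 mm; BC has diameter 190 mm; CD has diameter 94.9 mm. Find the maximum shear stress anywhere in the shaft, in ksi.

15.5 ksi

ω = 2π·76.9/60 = 8.053 rad/s, so T = P/ω = 194×745.7 / 8.053 = 17960 N·m.
Under the same torque, τ_max = 16T/(πd³) is largest where d is smallest — segment CD (d = 94.9 mm).
τ_max = 16·17960/(π·(0.0949)³) = 1.070×10^8 Pa.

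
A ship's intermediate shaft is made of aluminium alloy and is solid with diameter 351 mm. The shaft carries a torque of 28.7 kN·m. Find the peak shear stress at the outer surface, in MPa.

3.38 MPa

J = πd⁴/32 = π(0.351)⁴/32 = 1.490×10^-3 m⁴.
τ_max = T·r/J = 28700 × 0.175 / 1.490×10^-3 = 3.380×10^6 Pa.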